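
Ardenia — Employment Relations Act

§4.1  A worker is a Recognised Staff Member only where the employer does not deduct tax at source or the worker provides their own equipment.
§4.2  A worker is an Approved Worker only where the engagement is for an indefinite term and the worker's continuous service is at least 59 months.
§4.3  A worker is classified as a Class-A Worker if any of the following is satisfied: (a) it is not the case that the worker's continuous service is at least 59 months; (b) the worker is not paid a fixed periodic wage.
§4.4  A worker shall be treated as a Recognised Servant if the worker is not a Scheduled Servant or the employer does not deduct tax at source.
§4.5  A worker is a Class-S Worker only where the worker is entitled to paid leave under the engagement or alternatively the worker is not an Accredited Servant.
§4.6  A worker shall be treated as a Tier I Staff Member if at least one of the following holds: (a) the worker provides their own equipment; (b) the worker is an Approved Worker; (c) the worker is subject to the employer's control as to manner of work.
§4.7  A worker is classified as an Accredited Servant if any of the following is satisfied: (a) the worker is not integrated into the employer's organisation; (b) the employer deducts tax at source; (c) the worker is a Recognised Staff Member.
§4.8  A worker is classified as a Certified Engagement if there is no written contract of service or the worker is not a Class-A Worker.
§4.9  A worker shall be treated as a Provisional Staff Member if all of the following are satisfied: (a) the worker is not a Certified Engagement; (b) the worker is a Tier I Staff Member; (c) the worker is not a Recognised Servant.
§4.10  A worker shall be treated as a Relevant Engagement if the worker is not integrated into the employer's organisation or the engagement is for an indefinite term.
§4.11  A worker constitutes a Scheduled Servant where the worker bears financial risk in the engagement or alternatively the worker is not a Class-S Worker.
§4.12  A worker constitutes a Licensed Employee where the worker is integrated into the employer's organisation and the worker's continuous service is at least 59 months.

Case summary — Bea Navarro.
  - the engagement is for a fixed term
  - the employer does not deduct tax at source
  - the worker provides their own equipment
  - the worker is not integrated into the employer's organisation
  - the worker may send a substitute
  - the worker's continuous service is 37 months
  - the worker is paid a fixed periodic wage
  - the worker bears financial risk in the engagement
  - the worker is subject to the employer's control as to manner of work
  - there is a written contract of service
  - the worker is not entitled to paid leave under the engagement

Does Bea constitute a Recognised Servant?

Yes

Under §4.1: the employer does not deduct tax at source? yes; or the worker provides their own equipment? yes. So the worker is a Recognised Staff Member.
Under §4.7: the worker is not integrated into the employer's organisation? yes; or the employer deducts tax at source? no; or Recognised Staff Member (§4.1)? yes. So the worker is an Accredited Servant.
Under §4.5: the worker is entitled to paid leave under the engagement? no; or not an Accredited Servant (§4.7)? no. So the worker is not a Class-S Worker.
Under §4.11: the worker bears financial risk in the engagement? yes; or not a Class-S Worker (§4.5)? yes. So the worker is a Scheduled Servant.
Under §4.4: not a Scheduled Servant (§4.11)? no; or the employer does not deduct tax at source? yes. So the worker is a Recognised Servant.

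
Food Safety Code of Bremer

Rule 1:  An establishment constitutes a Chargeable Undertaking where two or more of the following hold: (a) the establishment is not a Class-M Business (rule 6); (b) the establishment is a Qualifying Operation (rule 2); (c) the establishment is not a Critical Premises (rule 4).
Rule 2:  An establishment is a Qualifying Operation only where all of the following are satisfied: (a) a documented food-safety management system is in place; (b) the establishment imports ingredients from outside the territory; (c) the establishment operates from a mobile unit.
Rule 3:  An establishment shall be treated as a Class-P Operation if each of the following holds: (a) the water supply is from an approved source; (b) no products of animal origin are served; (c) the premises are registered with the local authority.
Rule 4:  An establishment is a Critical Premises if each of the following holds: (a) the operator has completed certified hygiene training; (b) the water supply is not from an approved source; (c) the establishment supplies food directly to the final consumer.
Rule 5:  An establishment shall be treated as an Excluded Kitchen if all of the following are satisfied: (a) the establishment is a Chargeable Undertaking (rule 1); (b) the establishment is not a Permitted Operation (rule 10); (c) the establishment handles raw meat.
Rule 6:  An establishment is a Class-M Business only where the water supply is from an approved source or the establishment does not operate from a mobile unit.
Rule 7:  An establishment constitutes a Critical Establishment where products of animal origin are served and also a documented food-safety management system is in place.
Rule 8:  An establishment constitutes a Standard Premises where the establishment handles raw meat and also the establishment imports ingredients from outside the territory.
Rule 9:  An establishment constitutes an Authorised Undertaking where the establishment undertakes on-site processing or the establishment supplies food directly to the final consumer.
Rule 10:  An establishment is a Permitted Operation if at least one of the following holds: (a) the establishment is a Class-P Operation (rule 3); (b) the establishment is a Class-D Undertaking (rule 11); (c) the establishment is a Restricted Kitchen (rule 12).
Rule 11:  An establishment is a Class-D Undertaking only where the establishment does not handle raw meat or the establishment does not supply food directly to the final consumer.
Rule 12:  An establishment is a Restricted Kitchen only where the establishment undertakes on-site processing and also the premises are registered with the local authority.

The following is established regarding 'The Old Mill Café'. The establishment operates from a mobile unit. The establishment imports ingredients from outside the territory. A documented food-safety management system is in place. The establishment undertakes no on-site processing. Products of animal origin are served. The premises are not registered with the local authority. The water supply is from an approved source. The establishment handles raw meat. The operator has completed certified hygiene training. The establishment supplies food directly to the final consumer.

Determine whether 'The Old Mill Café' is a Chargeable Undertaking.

Yes

rule 6 — Class-M Business: [the water supply is from an approved source? yes] OR [the establishment does not operate from a mobile unit? no] → satisfied.
rule 2 — Qualifying Operation: [a documented food-safety management system is in place? yes] AND [the establishment imports ingredients from outside the territory? yes] AND [the establishment operates from a mobile unit? yes] → satisfied.
rule 4 — Critical Premises: [the operator has completed certified hygiene training? yes] AND [the water supply is not from an approved source? no] AND [the establishment supplies food directly to the final consumer? yes] → not satisfied.
rule 1 — Chargeable Undertaking: not a Class-M Business (rule 6)? no; Qualifying Operation (rule 2)? yes; not a Critical Premises (rule 4)? yes — 2 of 3 hold (need ≥2) → satisfied.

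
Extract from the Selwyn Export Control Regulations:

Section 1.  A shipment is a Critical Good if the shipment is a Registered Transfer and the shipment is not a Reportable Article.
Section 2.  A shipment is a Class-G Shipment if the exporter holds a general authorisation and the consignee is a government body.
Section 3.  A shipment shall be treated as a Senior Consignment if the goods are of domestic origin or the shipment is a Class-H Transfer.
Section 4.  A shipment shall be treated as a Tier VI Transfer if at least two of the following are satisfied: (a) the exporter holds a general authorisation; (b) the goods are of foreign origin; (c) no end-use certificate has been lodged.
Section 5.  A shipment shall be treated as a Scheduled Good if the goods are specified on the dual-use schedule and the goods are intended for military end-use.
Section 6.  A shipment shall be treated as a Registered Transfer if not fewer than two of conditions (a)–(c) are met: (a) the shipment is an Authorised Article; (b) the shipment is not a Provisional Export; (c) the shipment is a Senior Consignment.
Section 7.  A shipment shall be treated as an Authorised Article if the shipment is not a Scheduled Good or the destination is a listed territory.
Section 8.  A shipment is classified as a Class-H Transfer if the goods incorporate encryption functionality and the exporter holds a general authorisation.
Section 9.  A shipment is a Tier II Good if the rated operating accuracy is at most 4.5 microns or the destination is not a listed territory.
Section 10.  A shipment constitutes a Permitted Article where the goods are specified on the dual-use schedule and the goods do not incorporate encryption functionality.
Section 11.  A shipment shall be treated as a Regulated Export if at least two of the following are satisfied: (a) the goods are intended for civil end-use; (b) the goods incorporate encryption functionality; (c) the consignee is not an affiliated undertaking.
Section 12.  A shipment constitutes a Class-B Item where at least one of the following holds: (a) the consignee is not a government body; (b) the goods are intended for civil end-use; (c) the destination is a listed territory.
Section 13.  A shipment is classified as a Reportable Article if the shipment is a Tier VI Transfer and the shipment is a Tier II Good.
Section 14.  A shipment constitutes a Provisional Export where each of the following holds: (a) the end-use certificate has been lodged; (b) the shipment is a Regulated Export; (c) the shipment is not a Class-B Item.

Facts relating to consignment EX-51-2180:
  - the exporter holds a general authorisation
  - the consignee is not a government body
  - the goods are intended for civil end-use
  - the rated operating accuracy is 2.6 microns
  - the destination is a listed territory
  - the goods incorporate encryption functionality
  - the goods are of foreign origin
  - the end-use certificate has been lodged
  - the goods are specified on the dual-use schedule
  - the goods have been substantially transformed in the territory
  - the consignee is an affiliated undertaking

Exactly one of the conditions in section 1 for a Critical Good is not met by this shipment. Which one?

Under section 5: the goods are specified on the dual-use schedule? yes; and the goods are intended for military end-use? no. So the shipment is not a Scheduled Good.
Under section 7: not a Scheduled Good (section 5)? yes; or the destination is a listed territory? yes. So the shipment is an Authorised Article.
Under section 11: the goods are intended for civil end-use? yes; the goods incorporate encryption functionality? yes; the consignee is not an affiliated undertaking? no — 2 of 3 hold (need ≥2) → satisfied.
Under section 12: the consignee is not a government body? yes; or the goods are intended for civil end-use? yes; or the destination is a listed territory? yes. So the shipment is a Class-B Item.
Under section 14: the end-use certificate has been lodged? yes; and Regulated Export (section 11)? yes; and not a Class-B Item (section 12)? no. So the shipment is not a Provisional Export.
Under section 8: the goods incorporate encryption functionality? yes; and the exporter holds a general authorisation? yes. So the shipment is a Class-H Transfer.
Under section 3: the goods are of domestic origin? no; or Class-H Transfer (section 8)? yes. So the shipment is a Senior Consignment.
Under section 6: Authorised Article (section 7)? yes; not a Provisional Export (section 14)? yes; Senior Consignment (section 3)? yes — 3 of 3 hold (need ≥2) → satisfied.
Under section 4: the exporter holds a general authorisation? yes; the goods are of foreign origin? yes; no end-use certificate has been lodged? no — 2 of 3 hold (need ≥2) → satisfied.
Under section 9: rated operating accuracy: 2.6 microns ≤ 4.5 microns? yes; or the destination is not a listed territory? no. So the shipment is a Tier II Good.
Under section 13: Tier VI Transfer (section 4)? yes; and Tier II Good (section 9)? yes. So the shipment is a Reportable Article.
Under section 1: Registered Transfer (section 6)? yes; and not a Reportable Article (section 13)? no. So the shipment is not a Critical Good.

Reportable Article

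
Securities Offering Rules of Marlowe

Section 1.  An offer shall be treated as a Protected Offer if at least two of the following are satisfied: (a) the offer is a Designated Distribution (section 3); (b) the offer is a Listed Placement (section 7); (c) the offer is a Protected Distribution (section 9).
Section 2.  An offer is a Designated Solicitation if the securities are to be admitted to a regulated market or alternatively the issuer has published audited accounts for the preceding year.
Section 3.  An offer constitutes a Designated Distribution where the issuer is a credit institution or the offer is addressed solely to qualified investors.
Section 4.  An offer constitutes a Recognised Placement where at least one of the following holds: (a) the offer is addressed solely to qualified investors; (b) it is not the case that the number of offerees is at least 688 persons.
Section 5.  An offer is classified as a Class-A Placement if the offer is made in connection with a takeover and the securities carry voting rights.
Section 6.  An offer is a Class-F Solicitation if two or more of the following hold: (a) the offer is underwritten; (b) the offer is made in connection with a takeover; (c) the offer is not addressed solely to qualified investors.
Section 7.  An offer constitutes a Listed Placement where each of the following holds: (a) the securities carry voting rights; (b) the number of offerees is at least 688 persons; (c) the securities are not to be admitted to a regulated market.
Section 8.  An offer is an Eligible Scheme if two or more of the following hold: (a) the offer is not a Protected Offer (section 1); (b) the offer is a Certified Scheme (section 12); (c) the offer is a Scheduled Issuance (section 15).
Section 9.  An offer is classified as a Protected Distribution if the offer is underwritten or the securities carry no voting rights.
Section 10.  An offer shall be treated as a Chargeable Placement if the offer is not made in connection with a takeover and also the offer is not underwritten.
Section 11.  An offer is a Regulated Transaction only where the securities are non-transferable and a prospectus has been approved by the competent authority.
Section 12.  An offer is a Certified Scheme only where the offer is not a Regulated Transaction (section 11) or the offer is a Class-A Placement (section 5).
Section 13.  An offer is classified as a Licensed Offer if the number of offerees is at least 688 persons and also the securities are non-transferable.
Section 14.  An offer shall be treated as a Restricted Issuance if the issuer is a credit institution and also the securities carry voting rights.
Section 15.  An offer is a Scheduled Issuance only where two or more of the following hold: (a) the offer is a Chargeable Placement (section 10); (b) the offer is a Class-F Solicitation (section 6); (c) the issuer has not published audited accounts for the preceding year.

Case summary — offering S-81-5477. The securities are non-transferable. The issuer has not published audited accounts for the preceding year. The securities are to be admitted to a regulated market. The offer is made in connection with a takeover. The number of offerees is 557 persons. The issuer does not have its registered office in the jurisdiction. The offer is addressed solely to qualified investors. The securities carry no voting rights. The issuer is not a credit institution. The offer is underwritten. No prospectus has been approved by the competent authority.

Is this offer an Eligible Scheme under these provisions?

Yes

section 3 — Designated Distribution: [the issuer is a credit institution? no] OR [the offer is addressed solely to qualified investors? yes] → satisfied.
section 7 — Listed Placement: [the securities carry voting rights? no] AND [number of offerees: 557 persons ≥ 688 persons? no] AND [the securities are not to be admitted to a regulated market? no] → not satisfied.
section 9 — Protected Distribution: [the offer is underwritten? yes] OR [the securities carry no voting rights? yes] → satisfied.
section 1 — Protected Offer: Designated Distribution (section 3)? yes; Listed Placement (section 7)? no; Protected Distribution (section 9)? yes — 2 of 3 hold (need ≥2) → satisfied.
section 11 — Regulated Transaction: [the securities are non-transferable? yes] AND [a prospectus has been approved by the competent authority? no] → not satisfied.
section 5 — Class-A Placement: [the offer is made in connection with a takeover? yes] AND [the securities carry voting rights? no] → not satisfied.
section 12 — Certified Scheme: [not a Regulated Transaction (section 11)? yes] OR [Class-A Placement (section 5)? no] → satisfied.
section 10 — Chargeable Placement: [the offer is not made in connection with a takeover? no] AND [the offer is not underwritten? no] → not satisfied.
section 6 — Class-F Solicitation: the offer is underwritten? yes; the offer is made in connection with a takeover? yes; the offer is not addressed solely to qualified investors? no — 2 of 3 hold (need ≥2) → satisfied.
section 15 — Scheduled Issuance: Chargeable Placement (section 10)? no; Class-F Solicitation (section 6)? yes; the issuer has not published audited accounts for the preceding year? yes — 2 of 3 hold (need ≥2) → satisfied.
section 8 — Eligible Scheme: not a Protected Offer (section 1)? no; Certified Scheme (section 12)? yes; Scheduled Issuance (section 15)? yes — 2 of 3 hold (need ≥2) → satisfied.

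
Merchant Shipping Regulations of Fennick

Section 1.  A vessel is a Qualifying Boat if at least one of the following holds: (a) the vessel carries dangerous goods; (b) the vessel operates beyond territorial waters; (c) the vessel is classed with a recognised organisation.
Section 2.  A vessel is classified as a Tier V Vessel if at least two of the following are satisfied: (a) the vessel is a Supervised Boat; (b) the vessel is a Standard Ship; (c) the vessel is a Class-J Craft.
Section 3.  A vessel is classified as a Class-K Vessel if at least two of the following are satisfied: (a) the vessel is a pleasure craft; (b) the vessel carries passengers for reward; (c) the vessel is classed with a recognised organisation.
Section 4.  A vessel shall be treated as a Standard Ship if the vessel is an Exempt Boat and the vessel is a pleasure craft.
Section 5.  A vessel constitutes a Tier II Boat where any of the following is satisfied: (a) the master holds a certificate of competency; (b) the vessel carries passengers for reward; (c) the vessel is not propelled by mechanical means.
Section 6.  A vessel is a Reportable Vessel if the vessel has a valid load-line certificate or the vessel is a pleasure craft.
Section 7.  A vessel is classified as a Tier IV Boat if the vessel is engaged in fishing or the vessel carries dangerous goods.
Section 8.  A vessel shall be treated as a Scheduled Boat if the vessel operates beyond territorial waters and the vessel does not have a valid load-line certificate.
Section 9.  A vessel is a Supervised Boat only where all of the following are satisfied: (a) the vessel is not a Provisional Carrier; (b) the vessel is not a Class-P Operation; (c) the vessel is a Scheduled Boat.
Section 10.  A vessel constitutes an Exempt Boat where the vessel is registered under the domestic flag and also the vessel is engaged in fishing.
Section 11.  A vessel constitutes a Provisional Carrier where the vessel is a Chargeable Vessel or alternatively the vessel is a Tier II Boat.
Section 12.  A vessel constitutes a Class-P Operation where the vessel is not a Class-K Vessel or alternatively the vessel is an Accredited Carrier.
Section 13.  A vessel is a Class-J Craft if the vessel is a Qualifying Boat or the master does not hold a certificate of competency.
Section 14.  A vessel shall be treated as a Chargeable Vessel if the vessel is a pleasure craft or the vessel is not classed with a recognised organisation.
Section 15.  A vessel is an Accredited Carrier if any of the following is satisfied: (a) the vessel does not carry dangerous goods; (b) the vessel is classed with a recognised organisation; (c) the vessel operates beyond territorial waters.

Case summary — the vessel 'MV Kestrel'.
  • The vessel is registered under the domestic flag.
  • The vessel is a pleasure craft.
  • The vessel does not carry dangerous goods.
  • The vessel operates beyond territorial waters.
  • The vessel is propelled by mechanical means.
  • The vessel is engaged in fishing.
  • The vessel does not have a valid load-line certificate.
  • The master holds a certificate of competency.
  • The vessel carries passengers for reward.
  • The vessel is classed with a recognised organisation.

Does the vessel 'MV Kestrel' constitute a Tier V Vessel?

Yes

Under section 14: the vessel is a pleasure craft? yes; or the vessel is not classed with a recognised organisation? no. So the vessel is a Chargeable Vessel.
Under section 5: the master holds a certificate of competency? yes; or the vessel carries passengers for reward? yes; or the vessel is not propelled by mechanical means? no. So the vessel is a Tier II Boat.
Under section 11: Chargeable Vessel (section 14)? yes; or Tier II Boat (section 5)? yes. So the vessel is a Provisional Carrier.
Under section 3: the vessel is a pleasure craft? yes; the vessel carries passengers for reward? yes; the vessel is classed with a recognised organisation? yes — 3 of 3 hold (need ≥2) → satisfied.
Under section 15: the vessel does not carry dangerous goods? yes; or the vessel is classed with a recognised organisation? yes; or the vessel operates beyond territorial waters? yes. So the vessel is an Accredited Carrier.
Under section 12: not a Class-K Vessel (section 3)? no; or Accredited Carrier (section 15)? yes. So the vessel is a Class-P Operation.
Under section 8: the vessel operates beyond territorial waters? yes; and the vessel does not have a valid load-line certificate? yes. So the vessel is a Scheduled Boat.
Under section 9: not a Provisional Carrier (section 11)? no; and not a Class-P Operation (section 12)? no; and Scheduled Boat (section 8)? yes. So the vessel is not a Supervised Boat.
Under section 10: the vessel is registered under the domestic flag? yes; and the vessel is engaged in fishing? yes. So the vessel is an Exempt Boat.
Under section 4: Exempt Boat (section 10)? yes; and the vessel is a pleasure craft? yes. So the vessel is a Standard Ship.
Under section 1: the vessel carries dangerous goods? no; or the vessel operates beyond territorial waters? yes; or the vessel is classed with a recognised organisation? yes. So the vessel is a Qualifying Boat.
Under section 13: Qualifying Boat (section 1)? yes; or the master does not hold a certificate of competency? no. So the vessel is a Class-J Craft.
Under section 2: Supervised Boat (section 9)? no; Standard Ship (section 4)? yes; Class-J Craft (section 13)? yes — 2 of 3 hold (need ≥2) → satisfied.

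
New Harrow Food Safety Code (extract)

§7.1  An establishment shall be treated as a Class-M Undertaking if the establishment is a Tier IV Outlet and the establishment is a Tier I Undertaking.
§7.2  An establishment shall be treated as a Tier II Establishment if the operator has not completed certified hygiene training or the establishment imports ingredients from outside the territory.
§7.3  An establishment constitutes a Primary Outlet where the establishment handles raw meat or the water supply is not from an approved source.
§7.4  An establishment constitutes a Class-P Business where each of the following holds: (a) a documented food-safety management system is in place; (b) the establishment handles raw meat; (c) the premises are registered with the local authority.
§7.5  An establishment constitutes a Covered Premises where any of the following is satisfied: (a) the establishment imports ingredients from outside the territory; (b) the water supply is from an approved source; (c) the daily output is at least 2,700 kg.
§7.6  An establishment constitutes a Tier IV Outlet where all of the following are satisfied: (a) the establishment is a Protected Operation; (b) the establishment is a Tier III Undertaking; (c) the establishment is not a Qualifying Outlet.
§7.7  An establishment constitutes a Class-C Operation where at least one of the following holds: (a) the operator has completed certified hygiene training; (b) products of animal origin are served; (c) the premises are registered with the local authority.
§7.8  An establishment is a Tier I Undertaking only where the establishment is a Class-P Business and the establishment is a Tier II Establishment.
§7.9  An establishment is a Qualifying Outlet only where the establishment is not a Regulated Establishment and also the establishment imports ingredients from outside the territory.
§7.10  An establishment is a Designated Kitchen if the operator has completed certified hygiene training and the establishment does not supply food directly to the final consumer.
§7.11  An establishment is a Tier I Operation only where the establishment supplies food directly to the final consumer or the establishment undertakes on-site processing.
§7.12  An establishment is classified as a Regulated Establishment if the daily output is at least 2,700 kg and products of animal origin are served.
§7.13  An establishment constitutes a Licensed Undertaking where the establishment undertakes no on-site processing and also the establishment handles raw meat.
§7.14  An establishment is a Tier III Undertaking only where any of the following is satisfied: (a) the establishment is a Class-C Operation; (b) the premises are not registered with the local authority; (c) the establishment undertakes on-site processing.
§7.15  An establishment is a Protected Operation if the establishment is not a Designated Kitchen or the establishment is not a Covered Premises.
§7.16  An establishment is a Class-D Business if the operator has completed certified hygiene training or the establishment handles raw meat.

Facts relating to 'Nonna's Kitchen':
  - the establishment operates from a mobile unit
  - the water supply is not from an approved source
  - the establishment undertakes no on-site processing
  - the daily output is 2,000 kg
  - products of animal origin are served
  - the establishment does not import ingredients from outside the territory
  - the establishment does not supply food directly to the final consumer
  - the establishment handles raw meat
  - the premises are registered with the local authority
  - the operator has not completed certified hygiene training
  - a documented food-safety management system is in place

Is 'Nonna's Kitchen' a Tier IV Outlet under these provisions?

§7.10 — Designated Kitchen: [the operator has completed certified hygiene training? no] AND [the establishment does not supply food directly to the final consumer? yes] → not satisfied.
§7.5 — Covered Premises: [the establishment imports ingredients from outside the territory? no] OR [the water supply is from an approved source? no] OR [daily output: 2,000 kg ≥ 2,700 kg? no] → not satisfied.
§7.15 — Protected Operation: [not a Designated Kitchen (§7.10)? yes] OR [not a Covered Premises (§7.5)? yes] → satisfied.
§7.7 — Class-C Operation: [the operator has completed certified hygiene training? no] OR [products of animal origin are served? yes] OR [the premises are registered with the local authority? yes] → satisfied.
§7.14 — Tier III Undertaking: [Class-C Operation (§7.7)? yes] OR [the premises are not registered with the local authority? no] OR [the establishment undertakes on-site processing? no] → satisfied.
§7.12 — Regulated Establishment: [daily output: 2,000 kg ≥ 2,700 kg? no] AND [products of animal origin are served? yes] → not satisfied.
§7.9 — Qualifying Outlet: [not a Regulated Establishment (§7.12)? yes] AND [the establishment imports ingredients from outside the territory? no] → not satisfied.
§7.6 — Tier IV Outlet: [Protected Operation (§7.15)? yes] AND [Tier III Undertaking (§7.14)? yes] AND [not a Qualifying Outlet (§7.9)? yes] → satisfied.

Yes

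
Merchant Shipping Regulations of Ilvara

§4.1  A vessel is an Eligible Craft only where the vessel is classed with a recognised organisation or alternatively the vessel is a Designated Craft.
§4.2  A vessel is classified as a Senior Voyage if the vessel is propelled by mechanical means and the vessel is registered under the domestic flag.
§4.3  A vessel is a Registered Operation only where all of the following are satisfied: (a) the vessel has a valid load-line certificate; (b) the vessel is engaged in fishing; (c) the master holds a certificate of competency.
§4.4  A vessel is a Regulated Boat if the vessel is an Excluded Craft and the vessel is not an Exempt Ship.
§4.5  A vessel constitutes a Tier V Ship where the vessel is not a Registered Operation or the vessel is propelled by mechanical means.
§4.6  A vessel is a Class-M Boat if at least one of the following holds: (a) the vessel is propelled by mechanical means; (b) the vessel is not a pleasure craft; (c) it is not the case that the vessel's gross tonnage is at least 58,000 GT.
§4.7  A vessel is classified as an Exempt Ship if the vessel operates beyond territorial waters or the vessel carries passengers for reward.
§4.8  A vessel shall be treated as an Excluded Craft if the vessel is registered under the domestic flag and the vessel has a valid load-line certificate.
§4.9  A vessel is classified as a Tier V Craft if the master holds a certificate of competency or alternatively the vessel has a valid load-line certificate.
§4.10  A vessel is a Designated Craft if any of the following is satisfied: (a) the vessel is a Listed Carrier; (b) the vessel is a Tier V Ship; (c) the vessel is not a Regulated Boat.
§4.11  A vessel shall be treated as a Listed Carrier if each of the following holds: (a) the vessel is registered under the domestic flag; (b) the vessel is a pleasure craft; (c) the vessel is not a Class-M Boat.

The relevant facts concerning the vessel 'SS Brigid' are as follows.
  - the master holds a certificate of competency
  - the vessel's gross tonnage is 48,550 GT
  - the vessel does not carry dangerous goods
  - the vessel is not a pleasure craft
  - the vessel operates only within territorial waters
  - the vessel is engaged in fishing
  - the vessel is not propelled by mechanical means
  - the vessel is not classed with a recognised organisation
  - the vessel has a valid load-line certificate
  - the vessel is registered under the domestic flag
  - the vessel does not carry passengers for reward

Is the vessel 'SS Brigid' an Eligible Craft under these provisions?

§4.6 — Class-M Boat: [the vessel is propelled by mechanical means? no] OR [the vessel is not a pleasure craft? yes] OR [vessel's gross tonnage: 48,550 GT ≥ 58,000 GT? no, so negated condition yes] → satisfied.
§4.11 — Listed Carrier: [the vessel is registered under the domestic flag? yes] AND [the vessel is a pleasure craft? no] AND [not a Class-M Boat (§4.6)? no] → not satisfied.
§4.3 — Registered Operation: [the vessel has a valid load-line certificate? yes] AND [the vessel is engaged in fishing? yes] AND [the master holds a certificate of competency? yes] → satisfied.
§4.5 — Tier V Ship: [not a Registered Operation (§4.3)? no] OR [the vessel is propelled by mechanical means? no] → not satisfied.
§4.8 — Excluded Craft: [the vessel is registered under the domestic flag? yes] AND [the vessel has a valid load-line certificate? yes] → satisfied.
§4.7 — Exempt Ship: [the vessel operates beyond territorial waters? no] OR [the vessel carries passengers for reward? no] → not satisfied.
§4.4 — Regulated Boat: [Excluded Craft (§4.8)? yes] AND [not an Exempt Ship (§4.7)? yes] → satisfied.
§4.10 — Designated Craft: [Listed Carrier (§4.11)? no] OR [Tier V Ship (§4.5)? no] OR [not a Regulated Boat (§4.4)? no] → not satisfied.
§4.1 — Eligible Craft: [the vessel is classed with a recognised organisation? no] OR [Designated Craft (§4.10)? no] → not satisfied.

No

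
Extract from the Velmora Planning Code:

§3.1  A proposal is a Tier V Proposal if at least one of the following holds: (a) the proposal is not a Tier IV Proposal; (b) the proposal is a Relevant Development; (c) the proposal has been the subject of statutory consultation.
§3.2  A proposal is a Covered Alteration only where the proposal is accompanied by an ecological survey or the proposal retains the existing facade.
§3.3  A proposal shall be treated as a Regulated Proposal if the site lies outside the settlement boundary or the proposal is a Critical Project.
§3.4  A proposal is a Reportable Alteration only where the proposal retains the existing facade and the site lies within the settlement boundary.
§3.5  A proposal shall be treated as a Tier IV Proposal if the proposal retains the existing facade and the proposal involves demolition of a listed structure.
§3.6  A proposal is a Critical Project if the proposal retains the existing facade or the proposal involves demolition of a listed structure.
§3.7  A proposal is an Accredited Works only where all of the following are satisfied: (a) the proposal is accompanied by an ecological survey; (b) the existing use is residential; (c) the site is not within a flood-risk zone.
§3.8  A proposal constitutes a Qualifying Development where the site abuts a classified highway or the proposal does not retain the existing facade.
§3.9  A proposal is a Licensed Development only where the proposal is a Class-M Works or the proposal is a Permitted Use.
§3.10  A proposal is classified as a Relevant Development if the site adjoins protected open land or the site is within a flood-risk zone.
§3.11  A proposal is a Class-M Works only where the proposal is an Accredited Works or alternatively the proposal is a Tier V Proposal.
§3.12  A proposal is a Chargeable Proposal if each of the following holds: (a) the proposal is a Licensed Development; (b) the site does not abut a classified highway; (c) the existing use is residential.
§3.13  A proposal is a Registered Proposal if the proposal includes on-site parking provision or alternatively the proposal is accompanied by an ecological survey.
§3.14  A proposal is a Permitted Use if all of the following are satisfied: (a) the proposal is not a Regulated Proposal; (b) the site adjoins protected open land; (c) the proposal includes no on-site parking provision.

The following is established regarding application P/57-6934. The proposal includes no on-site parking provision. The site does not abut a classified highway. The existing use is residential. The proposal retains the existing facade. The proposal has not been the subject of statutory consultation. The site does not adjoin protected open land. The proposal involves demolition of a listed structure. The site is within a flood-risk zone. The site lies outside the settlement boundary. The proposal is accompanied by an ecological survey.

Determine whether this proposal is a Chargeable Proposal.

Under §3.7: the proposal is accompanied by an ecological survey? yes; and the existing use is residential? yes; and the site is not within a flood-risk zone? no. So the proposal is not an Accredited Works.
Under §3.5: the proposal retains the existing facade? yes; and the proposal involves demolition of a listed structure? yes. So the proposal is a Tier IV Proposal.
Under §3.10: the site adjoins protected open land? no; or the site is within a flood-risk zone? yes. So the proposal is a Relevant Development.
Under §3.1: not a Tier IV Proposal (§3.5)? no; or Relevant Development (§3.10)? yes; or the proposal has been the subject of statutory consultation? no. So the proposal is a Tier V Proposal.
Under §3.11: Accredited Works (§3.7)? no; or Tier V Proposal (§3.1)? yes. So the proposal is a Class-M Works.
Under §3.6: the proposal retains the existing facade? yes; or the proposal involves demolition of a listed structure? yes. So the proposal is a Critical Project.
Under §3.3: the site lies outside the settlement boundary? yes; or Critical Project (§3.6)? yes. So the proposal is a Regulated Proposal.
Under §3.14: not a Regulated Proposal (§3.3)? no; and the site adjoins protected open land? no; and the proposal includes no on-site parking provision? yes. So the proposal is not a Permitted Use.
Under §3.9: Class-M Works (§3.11)? yes; or Permitted Use (§3.14)? no. So the proposal is a Licensed Development.
Under §3.12: Licensed Development (§3.9)? yes; and the site does not abut a classified highway? yes; and the existing use is residential? yes. So the proposal is a Chargeable Proposal.

Yes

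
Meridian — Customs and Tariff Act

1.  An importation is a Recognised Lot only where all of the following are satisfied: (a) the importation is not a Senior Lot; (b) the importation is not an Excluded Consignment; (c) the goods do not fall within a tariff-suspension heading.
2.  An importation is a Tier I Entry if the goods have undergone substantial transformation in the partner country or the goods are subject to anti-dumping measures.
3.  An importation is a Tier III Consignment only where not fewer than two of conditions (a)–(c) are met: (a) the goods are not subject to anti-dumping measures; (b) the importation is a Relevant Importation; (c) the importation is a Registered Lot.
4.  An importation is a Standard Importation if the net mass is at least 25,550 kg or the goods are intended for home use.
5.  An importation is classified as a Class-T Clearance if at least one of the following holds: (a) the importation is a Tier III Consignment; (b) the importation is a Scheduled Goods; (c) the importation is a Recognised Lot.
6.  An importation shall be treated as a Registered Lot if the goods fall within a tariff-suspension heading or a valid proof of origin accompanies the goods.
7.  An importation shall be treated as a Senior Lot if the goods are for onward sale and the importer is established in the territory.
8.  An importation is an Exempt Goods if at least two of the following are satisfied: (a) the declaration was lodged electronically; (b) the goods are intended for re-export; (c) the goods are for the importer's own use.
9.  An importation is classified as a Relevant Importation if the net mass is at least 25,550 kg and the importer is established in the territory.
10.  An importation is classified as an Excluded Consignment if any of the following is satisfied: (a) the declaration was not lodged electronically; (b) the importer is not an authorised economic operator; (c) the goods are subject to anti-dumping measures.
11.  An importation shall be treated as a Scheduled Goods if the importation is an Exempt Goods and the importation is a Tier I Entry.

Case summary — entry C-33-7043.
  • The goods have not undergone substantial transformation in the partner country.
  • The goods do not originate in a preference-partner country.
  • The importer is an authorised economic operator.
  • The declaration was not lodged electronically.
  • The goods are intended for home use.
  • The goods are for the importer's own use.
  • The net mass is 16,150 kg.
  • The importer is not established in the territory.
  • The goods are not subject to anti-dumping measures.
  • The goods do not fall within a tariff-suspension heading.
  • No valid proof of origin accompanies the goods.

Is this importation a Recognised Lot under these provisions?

No

Under paragraph 7: the goods are for onward sale? no; and the importer is established in the territory? no. So the importation is not a Senior Lot.
Under paragraph 10: the declaration was not lodged electronically? yes; or the importer is not an authorised economic operator? no; or the goods are subject to anti-dumping measures? no. So the importation is an Excluded Consignment.
Under paragraph 1: not a Senior Lot (paragraph 7)? yes; and not an Excluded Consignment (paragraph 10)? no; and the goods do not fall within a tariff-suspension heading? yes. So the importation is not a Recognised Lot.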